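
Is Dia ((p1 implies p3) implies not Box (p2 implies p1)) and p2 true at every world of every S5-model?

Tableau for the negation not (Dia ((p1 implies p3) implies not Box (p2 implies p1)) and p2):
1. not (Dia ((p1 implies p3) implies not Box (p2 implies p1)) and p2), 0
2. not p2, 0   [neg-and-rule on 1 (branches; this branch)]
Accessibility: 0R0
The negation has an open branch (countermodel exists).

Invalid (countermodel exists)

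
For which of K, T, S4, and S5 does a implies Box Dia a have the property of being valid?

S5

S4-tableau for the negation not (a implies Box Dia a):
1. not (a implies Box Dia a), 0
2. a, 0   [neg-implies-rule on 1]
3. not Box Dia a, 0   [neg-implies-rule on 1]
4. not Dia a, 1   [neg-Box-rule on 3: fresh world 1, 0R1]
5. not a, 1   [neg-Dia-rule on 4 via 1R1]
Accessibility: 0R0, 0R1, 1R1
Complete open branch: countermodel on an S4-frame, so not valid in S4, nor in K, T (the same frame is also a K-frame and a T-frame).
S5-tableau for the negation not (a implies Box Dia a):
1. not (a implies Box Dia a), 0
2. a, 0   [neg-implies-rule on 1]
3. not Box Dia a, 0   [neg-implies-rule on 1]
4. not Dia a, 1   [neg-Box-rule on 3: fresh world 1, 0R1]
5. not a, 0   [neg-Dia-rule on 4 via 1R0]
Accessibility: 0R0, 0R1, 1R0, 1R1
Branch closes: a and not a both at 0.
Every branch closes (one shown): valid in S5.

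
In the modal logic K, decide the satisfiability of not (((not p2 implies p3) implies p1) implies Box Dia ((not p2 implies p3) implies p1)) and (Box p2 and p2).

Satisfiable (open branch found)

1. not (((not p2 implies p3) implies p1) implies Box Dia ((not p2 implies p3) implies p1)) and (Box p2 and p2), w0
2. not (((not p2 implies p3) implies p1) implies Box Dia ((not p2 implies p3) implies p1)), w0
3. Box p2 and p2, w0
4. (not p2 implies p3) implies p1, w0
5. not Box Dia ((not p2 implies p3) implies p1), w0
6. Box p2, w0
7. p2, w0
8. p1, w0
9. not Dia ((not p2 implies p3) implies p1), w1
10. p2, w1
Accessibility: w0Rw1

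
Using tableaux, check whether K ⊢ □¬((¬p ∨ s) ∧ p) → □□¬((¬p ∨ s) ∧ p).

Invalid (countermodel exists)

Tableau for the negation ¬(□¬((¬p ∨ s) ∧ p) → □□¬((¬p ∨ s) ∧ p)):
1. ¬(□¬((¬p ∨ s) ∧ p) → □□¬((¬p ∨ s) ∧ p)), 0
2. □¬((¬p ∨ s) ∧ p), 0
3. ¬□□¬((¬p ∨ s) ∧ p), 0
4. ¬□¬((¬p ∨ s) ∧ p), 1
5. ¬((¬p ∨ s) ∧ p), 1
6. ¬p, 1
7. (¬p ∨ s) ∧ p, 2
8. ¬p ∨ s, 2
9. p, 2
10. s, 2
Accessibility: 0R1, 1R2
The negation has an open branch (countermodel exists).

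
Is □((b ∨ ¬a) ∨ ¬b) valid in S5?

Tableau for the negation ¬□((b ∨ ¬a) ∨ ¬b):
1. ¬□((b ∨ ¬a) ∨ ¬b), 0
2. ¬((b ∨ ¬a) ∨ ¬b), 1
3. ¬(b ∨ ¬a), 1
4. b, 1
5. ¬b, 1
6. a, 1
Accessibility: 0R0, 0R1, 1R0, 1R1
Branch closes: b and ¬b both at 1.
All branches of the negation close; one closing branch shown above.

Valid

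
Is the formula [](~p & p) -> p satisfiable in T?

Satisfiable

1. [](~p & p) -> p, w0
2. p, w0   [->-rule on 1 (branches; this branch)]
Accessibility: w0Rw0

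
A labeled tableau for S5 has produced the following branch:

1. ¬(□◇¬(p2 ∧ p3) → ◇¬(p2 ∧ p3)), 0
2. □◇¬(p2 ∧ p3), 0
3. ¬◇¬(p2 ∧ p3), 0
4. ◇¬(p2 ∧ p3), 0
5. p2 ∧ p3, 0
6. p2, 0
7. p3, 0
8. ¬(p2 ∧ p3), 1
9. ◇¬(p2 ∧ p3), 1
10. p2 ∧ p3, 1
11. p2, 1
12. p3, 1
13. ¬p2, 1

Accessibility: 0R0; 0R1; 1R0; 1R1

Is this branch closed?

Both p2 and ¬p2 appear at 1.

Yes, closed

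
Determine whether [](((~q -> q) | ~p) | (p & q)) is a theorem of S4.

Invalid (countermodel exists)

Tableau for the negation ~[](((~q -> q) | ~p) | (p & q)):
1. ~[](((~q -> q) | ~p) | (p & q)), w0
2. ~(((~q -> q) | ~p) | (p & q)), w1
3. ~((~q -> q) | ~p), w1
4. ~(p & q), w1
5. ~(~q -> q), w1
6. p, w1
7. ~q, w1
Accessibility: w0Rw0, w0Rw1, w1Rw1
The negation has an open branch (countermodel exists).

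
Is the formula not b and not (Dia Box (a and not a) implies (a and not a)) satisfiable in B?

Unsatisfiable

1. not b and not (Dia Box (a and not a) implies (a and not a)), 0
2. not b, 0
3. not (Dia Box (a and not a) implies (a and not a)), 0
4. Dia Box (a and not a), 0
5. not (a and not a), 0
6. a, 0
7. Box (a and not a), 1
8. a and not a, 0
9. not a, 0
Accessibility: 0R0, 0R1, 1R0, 1R1
Branch closes: a and not a both at 0.
(One branch shown.) All branches close.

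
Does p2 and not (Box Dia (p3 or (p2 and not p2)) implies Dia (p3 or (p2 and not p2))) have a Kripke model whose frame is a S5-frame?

1. p2 and not (Box Dia (p3 or (p2 and not p2)) implies Dia (p3 or (p2 and not p2))), w0
2. p2, w0
3. not (Box Dia (p3 or (p2 and not p2)) implies Dia (p3 or (p2 and not p2))), w0
4. Box Dia (p3 or (p2 and not p2)), w0
5. not Dia (p3 or (p2 and not p2)), w0
6. Dia (p3 or (p2 and not p2)), w0
7. not (p3 or (p2 and not p2)), w0
8. not p3, w0
9. not (p2 and not p2), w0
10. p3 or (p2 and not p2), w1
11. Dia (p3 or (p2 and not p2)), w1
12. not (p3 or (p2 and not p2)), w1
13. not p3, w1
14. not (p2 and not p2), w1
15. p2 and not p2, w1
16. p2, w1
17. not p2, w1
Accessibility: w0Rw0, w0Rw1, w1Rw0, w1Rw1
Branch closes: p2 and not p2 both at w1.
(One branch shown.) All branches close.

Unsatisfiable (every branch closes)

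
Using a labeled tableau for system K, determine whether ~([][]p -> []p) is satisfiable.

Yes, satisfiable

1. ~([][]p -> []p), 0
2. [][]p, 0
3. ~[]p, 0
4. ~p, 1
5. []p, 1
Accessibility: 0R1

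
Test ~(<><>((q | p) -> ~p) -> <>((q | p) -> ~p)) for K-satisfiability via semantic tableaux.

Satisfiable

1. ~(<><>((q | p) -> ~p) -> <>((q | p) -> ~p)), 0
2. <><>((q | p) -> ~p), 0
3. ~<>((q | p) -> ~p), 0
4. <>((q | p) -> ~p), 1
5. ~((q | p) -> ~p), 1
6. q | p, 1
7. p, 1
8. (q | p) -> ~p, 2
9. ~p, 2
Accessibility: 0R1, 1R2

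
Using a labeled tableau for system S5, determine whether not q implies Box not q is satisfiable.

Satisfiable

1. not q implies Box not q, u
2. Box not q, u
3. not q, u
Accessibility: uRu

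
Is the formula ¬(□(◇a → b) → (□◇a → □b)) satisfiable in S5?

Unsatisfiable (every branch closes)

1. ¬(□(◇a → b) → (□◇a → □b)), u
2. □(◇a → b), u   [¬→-rule on 1]
3. ¬(□◇a → □b), u   [¬→-rule on 1]
4. □◇a, u   [¬→-rule on 3]
5. ¬□b, u   [¬→-rule on 3]
6. ◇a → b, u   [□-rule on 2 via uRu]
7. ◇a, u   [□-rule on 4 via uRu]
8. b, u   [→-rule on 6 (branches; this branch)]
9. ¬b, v   [¬□-rule on 5: fresh world v, uRv]
10. ◇a → b, v   [□-rule on 2 via uRv]
11. ◇a, v   [□-rule on 4 via uRv]
12. ¬◇a, v   [→-rule on 10 (branches; this branch)]
13. ¬a, u   [¬◇-rule on 12 via vRu]
14. ¬a, v   [¬◇-rule on 12 via vRv]
15. a, w   [◇-rule on 7: fresh world w, uRw]
16. ◇a → b, w   [□-rule on 2 via uRw]
17. ◇a, w   [□-rule on 4 via uRw]
18. ¬a, w   [¬◇-rule on 12 via vRw]
Accessibility: uRu, uRv, uRw, vRu, vRv, vRw, wRu, wRv, wRw
Branch closes: a and ¬a both at w.
Every branch closes; the branch above is one of them.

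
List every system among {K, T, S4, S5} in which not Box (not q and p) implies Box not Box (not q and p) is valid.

S5

S4-tableau for the negation not (not Box (not q and p) implies Box not Box (not q and p)):
1. not (not Box (not q and p) implies Box not Box (not q and p)), u
2. not Box (not q and p), u
3. not Box not Box (not q and p), u
4. not (not q and p), v
5. not p, v
6. Box (not q and p), w
7. not q and p, w
8. not q, w
9. p, w
Accessibility: uRu, uRv, uRw, vRv, wRw
Complete open branch: countermodel on an S4-frame, so not valid in S4, nor in K, T (the same frame is also a K-frame and a T-frame).
S5-tableau for the negation not (not Box (not q and p) implies Box not Box (not q and p)):
1. not (not Box (not q and p) implies Box not Box (not q and p)), u
2. not Box (not q and p), u
3. not Box not Box (not q and p), u
4. not (not q and p), v
5. not p, v
6. Box (not q and p), w
7. not q and p, u
8. not q, u
9. p, u
10. not q and p, v
11. not q, v
12. p, v
Accessibility: uRu, uRv, uRw, vRu, vRv, vRw, wRu, wRv, wRw
Branch closes: p and not p both at v.
Every branch closes (one shown): valid in S5.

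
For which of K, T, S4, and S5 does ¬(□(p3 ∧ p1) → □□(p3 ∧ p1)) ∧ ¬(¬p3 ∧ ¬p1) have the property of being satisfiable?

S4-tableau for the formula:
1. ¬(□(p3 ∧ p1) → □□(p3 ∧ p1)) ∧ ¬(¬p3 ∧ ¬p1), u
2. ¬(□(p3 ∧ p1) → □□(p3 ∧ p1)), u
3. ¬(¬p3 ∧ ¬p1), u
4. □(p3 ∧ p1), u
5. ¬□□(p3 ∧ p1), u
6. p3 ∧ p1, u
7. p3, u
8. p1, u
9. ¬□(p3 ∧ p1), v
10. p3 ∧ p1, v
11. p3, v
12. p1, v
13. ¬(p3 ∧ p1), w
14. p3 ∧ p1, w
15. p3, w
16. p1, w
17. ¬p1, w
Accessibility: uRu, uRv, uRw, vRv, vRw, wRw
Branch closes: p1 and ¬p1 both at w.
Every branch closes (one shown): unsatisfiable in S4, hence also in S5 (every S5-frame is an S4-frame).
T-tableau for the formula:
1. ¬(□(p3 ∧ p1) → □□(p3 ∧ p1)) ∧ ¬(¬p3 ∧ ¬p1), u
2. ¬(□(p3 ∧ p1) → □□(p3 ∧ p1)), u
3. ¬(¬p3 ∧ ¬p1), u
4. □(p3 ∧ p1), u
5. ¬□□(p3 ∧ p1), u
6. p3 ∧ p1, u
7. p3, u
8. p1, u
9. ¬□(p3 ∧ p1), v
10. p3 ∧ p1, v
11. p3, v
12. p1, v
13. ¬(p3 ∧ p1), w
14. ¬p1, w
Accessibility: uRu, uRv, vRv, vRw, wRw
Complete open branch: satisfiable in T, hence also in K (this T-model is also a K-model).

K, T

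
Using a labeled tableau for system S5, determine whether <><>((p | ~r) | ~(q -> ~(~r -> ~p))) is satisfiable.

1. <><>((p | ~r) | ~(q -> ~(~r -> ~p))), 0
2. <>((p | ~r) | ~(q -> ~(~r -> ~p))), 1   [<>-rule on 1: fresh world 1, 0R1]
3. (p | ~r) | ~(q -> ~(~r -> ~p)), 2   [<>-rule on 2: fresh world 2, 1R2]
4. ~(q -> ~(~r -> ~p)), 2   [|-rule on 3 (branches; this branch)]
5. q, 2   [~->-rule on 4]
6. ~r -> ~p, 2   [~->-rule on 4]
7. ~p, 2   [->-rule on 6 (branches; this branch)]
Accessibility: 0R0, 0R1, 0R2, 1R0, 1R1, 1R2, 2R0, 2R1, 2R2

Yes, satisfiable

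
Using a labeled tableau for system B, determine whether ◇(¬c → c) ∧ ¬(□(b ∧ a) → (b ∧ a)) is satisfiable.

1. ◇(¬c → c) ∧ ¬(□(b ∧ a) → (b ∧ a)), w0
2. ◇(¬c → c), w0
3. ¬(□(b ∧ a) → (b ∧ a)), w0
4. □(b ∧ a), w0
5. ¬(b ∧ a), w0
6. b ∧ a, w0
7. b, w0
8. a, w0
9. ¬a, w0
Accessibility: w0Rw0
Branch closes: a and ¬a both at w0.
All branches of the tableau close; one closing branch shown above.

No, unsatisfiable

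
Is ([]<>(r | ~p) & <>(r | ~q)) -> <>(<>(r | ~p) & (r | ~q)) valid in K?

Tableau for the negation ~(([]<>(r | ~p) & <>(r | ~q)) -> <>(<>(r | ~p) & (r | ~q))):
1. ~(([]<>(r | ~p) & <>(r | ~q)) -> <>(<>(r | ~p) & (r | ~q))), u
2. []<>(r | ~p) & <>(r | ~q), u   [~->-rule on 1]
3. ~<>(<>(r | ~p) & (r | ~q)), u   [~->-rule on 1]
4. []<>(r | ~p), u   [&-rule on 2]
5. <>(r | ~q), u   [&-rule on 2]
6. r | ~q, v   [<>-rule on 5: fresh world v, uRv]
7. ~(<>(r | ~p) & (r | ~q)), v   [~<>-rule on 3 via uRv]
8. <>(r | ~p), v   [[]-rule on 4 via uRv]
9. ~q, v   [|-rule on 6 (branches; this branch)]
10. ~<>(r | ~p), v   [~&-rule on 7 (branches; this branch)]
11. r | ~p, w   [<>-rule on 8: fresh world w, vRw]
12. ~(r | ~p), w   [~<>-rule on 10 via vRw]
13. ~r, w   [~|-rule on 12]
14. p, w   [~|-rule on 12]
15. ~p, w   [|-rule on 11 (branches; this branch)]
Accessibility: uRv, vRw
Branch closes: p and ~p both at w.
Every branch of the negation's tableau closes; the branch above is one of them.

Yes, valid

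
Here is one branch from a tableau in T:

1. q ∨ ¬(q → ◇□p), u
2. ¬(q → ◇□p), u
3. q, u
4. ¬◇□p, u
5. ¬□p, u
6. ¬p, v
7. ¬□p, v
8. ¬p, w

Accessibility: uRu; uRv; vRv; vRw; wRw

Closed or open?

No world carries both an atom and its negation.

Open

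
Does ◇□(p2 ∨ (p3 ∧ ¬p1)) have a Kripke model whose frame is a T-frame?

1. ◇□(p2 ∨ (p3 ∧ ¬p1)), u
2. □(p2 ∨ (p3 ∧ ¬p1)), v
3. p2 ∨ (p3 ∧ ¬p1), v
4. p3 ∧ ¬p1, v
5. p3, v
6. ¬p1, v
Accessibility: uRu, uRv, vRv

Yes, satisfiable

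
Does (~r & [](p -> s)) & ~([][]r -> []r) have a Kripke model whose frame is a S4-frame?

Unsatisfiable (every branch closes)

1. (~r & [](p -> s)) & ~([][]r -> []r), w0
2. ~r & [](p -> s), w0   [&-rule on 1]
3. ~([][]r -> []r), w0   [&-rule on 1]
4. ~r, w0   [&-rule on 2]
5. [](p -> s), w0   [&-rule on 2]
6. [][]r, w0   [~->-rule on 3]
7. ~[]r, w0   [~->-rule on 3]
8. p -> s, w0   [[]-rule on 5 via w0Rw0]
9. []r, w0   [[]-rule on 6 via w0Rw0]
10. r, w0   [[]-rule on 9 via w0Rw0]
Accessibility: w0Rw0
Branch closes: r and ~r both at w0.
(One branch shown.) All branches close.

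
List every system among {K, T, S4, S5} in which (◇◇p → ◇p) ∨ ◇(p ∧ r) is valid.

S4-tableau for the negation ¬((◇◇p → ◇p) ∨ ◇(p ∧ r)):
1. ¬((◇◇p → ◇p) ∨ ◇(p ∧ r)), w0
2. ¬(◇◇p → ◇p), w0   [¬∨-rule on 1]
3. ¬◇(p ∧ r), w0   [¬∨-rule on 1]
4. ◇◇p, w0   [¬→-rule on 2]
5. ¬◇p, w0   [¬→-rule on 2]
6. ¬(p ∧ r), w0   [¬◇-rule on 3 via w0Rw0]
7. ¬p, w0   [¬◇-rule on 5 via w0Rw0]
8. ¬r, w0   [¬∧-rule on 6 (branches; this branch)]
9. ◇p, w1   [◇-rule on 4: fresh world w1, w0Rw1]
10. ¬(p ∧ r), w1   [¬◇-rule on 3 via w0Rw1]
11. ¬p, w1   [¬◇-rule on 5 via w0Rw1]
12. ¬r, w1   [¬∧-rule on 10 (branches; this branch)]
13. p, w2   [◇-rule on 9: fresh world w2, w1Rw2]
14. ¬(p ∧ r), w2   [¬◇-rule on 3 via w0Rw2]
15. ¬p, w2   [¬◇-rule on 5 via w0Rw2]
Accessibility: w0Rw0, w0Rw1, w0Rw2, w1Rw1, w1Rw2, w2Rw2
Branch closes: p and ¬p both at w2.
Every branch closes (one shown): valid in S4, hence also in S5 (every theorem of S4 is a theorem of S5).
T-tableau for the negation ¬((◇◇p → ◇p) ∨ ◇(p ∧ r)):
1. ¬((◇◇p → ◇p) ∨ ◇(p ∧ r)), w0
2. ¬(◇◇p → ◇p), w0   [¬∨-rule on 1]
3. ¬◇(p ∧ r), w0   [¬∨-rule on 1]
4. ◇◇p, w0   [¬→-rule on 2]
5. ¬◇p, w0   [¬→-rule on 2]
6. ¬(p ∧ r), w0   [¬◇-rule on 3 via w0Rw0]
7. ¬p, w0   [¬◇-rule on 5 via w0Rw0]
8. ¬r, w0   [¬∧-rule on 6 (branches; this branch)]
9. ◇p, w1   [◇-rule on 4: fresh world w1, w0Rw1]
10. ¬(p ∧ r), w1   [¬◇-rule on 3 via w0Rw1]
11. ¬p, w1   [¬◇-rule on 5 via w0Rw1]
12. ¬r, w1   [¬∧-rule on 10 (branches; this branch)]
13. p, w2   [◇-rule on 9: fresh world w2, w1Rw2]
Accessibility: w0Rw0, w0Rw1, w1Rw1, w1Rw2, w2Rw2
Complete open branch: countermodel on a T-frame, so not valid in T, nor in K (the same frame is also a K-frame).

S4, S5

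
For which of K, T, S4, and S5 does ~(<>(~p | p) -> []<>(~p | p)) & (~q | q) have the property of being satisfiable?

K-tableau for the formula:
1. ~(<>(~p | p) -> []<>(~p | p)) & (~q | q), w0
2. ~(<>(~p | p) -> []<>(~p | p)), w0   [&-rule on 1]
3. ~q | q, w0   [&-rule on 1]
4. <>(~p | p), w0   [~->-rule on 2]
5. ~[]<>(~p | p), w0   [~->-rule on 2]
6. q, w0   [|-rule on 3 (branches; this branch)]
7. ~p | p, w1   [<>-rule on 4: fresh world w1, w0Rw1]
8. p, w1   [|-rule on 7 (branches; this branch)]
9. ~<>(~p | p), w2   [~[]-rule on 5: fresh world w2, w0Rw2]
Accessibility: w0Rw1, w0Rw2
Complete open branch: satisfiable in K.
T-tableau for the formula:
1. ~(<>(~p | p) -> []<>(~p | p)) & (~q | q), w0
2. ~(<>(~p | p) -> []<>(~p | p)), w0   [&-rule on 1]
3. ~q | q, w0   [&-rule on 1]
4. <>(~p | p), w0   [~->-rule on 2]
5. ~[]<>(~p | p), w0   [~->-rule on 2]
6. q, w0   [|-rule on 3 (branches; this branch)]
7. ~p | p, w1   [<>-rule on 4: fresh world w1, w0Rw1]
8. p, w1   [|-rule on 7 (branches; this branch)]
9. ~<>(~p | p), w2   [~[]-rule on 5: fresh world w2, w0Rw2]
10. ~(~p | p), w2   [~<>-rule on 9 via w2Rw2]
11. p, w2   [~|-rule on 10]
12. ~p, w2   [~|-rule on 10]
Accessibility: w0Rw0, w0Rw1, w0Rw2, w1Rw1, w2Rw2
Branch closes: p and ~p both at w2.
Every branch closes (one shown): unsatisfiable in T, hence also in S4, S5 (every S4/S5-frame is a T-frame).

K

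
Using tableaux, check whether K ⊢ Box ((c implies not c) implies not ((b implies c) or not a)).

Tableau for the negation not Box ((c implies not c) implies not ((b implies c) or not a)):
1. not Box ((c implies not c) implies not ((b implies c) or not a)), w0
2. not ((c implies not c) implies not ((b implies c) or not a)), w1
3. c implies not c, w1
4. (b implies c) or not a, w1
5. not c, w1
6. not a, w1
Accessibility: w0Rw1
The negation has an open branch (countermodel exists).

No, not valid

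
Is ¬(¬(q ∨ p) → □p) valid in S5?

Tableau for the negation ¬(q ∨ p) → □p:
1. ¬(q ∨ p) → □p, 0
2. □p, 0   [→-rule on 1 (branches; this branch)]
3. p, 0   [□-rule on 2 via 0R0]
Accessibility: 0R0
The negation has an open branch (countermodel exists).

Not valid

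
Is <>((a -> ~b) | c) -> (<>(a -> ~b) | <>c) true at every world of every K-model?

Tableau for the negation ~(<>((a -> ~b) | c) -> (<>(a -> ~b) | <>c)):
1. ~(<>((a -> ~b) | c) -> (<>(a -> ~b) | <>c)), u
2. <>((a -> ~b) | c), u
3. ~(<>(a -> ~b) | <>c), u
4. ~<>(a -> ~b), u
5. ~<>c, u
6. (a -> ~b) | c, v
7. ~(a -> ~b), v
8. a, v
9. b, v
10. ~c, v
11. a -> ~b, v
12. ~b, v
Accessibility: uRv
Branch closes: b and ~b both at v.
Every branch of the negation's tableau closes; the branch above is one of them.

Valid in K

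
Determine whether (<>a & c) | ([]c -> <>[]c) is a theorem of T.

Tableau for the negation ~((<>a & c) | ([]c -> <>[]c)):
1. ~((<>a & c) | ([]c -> <>[]c)), w0
2. ~(<>a & c), w0
3. ~([]c -> <>[]c), w0
4. []c, w0
5. ~<>[]c, w0
6. c, w0
7. ~[]c, w0
8. ~<>a, w0
9. ~a, w0
10. ~c, w1
11. c, w1
Accessibility: w0Rw0, w0Rw1, w1Rw1
Branch closes: c and ~c both at w1.
Every branch of the negation's tableau closes; the branch above is one of them.

Valid in T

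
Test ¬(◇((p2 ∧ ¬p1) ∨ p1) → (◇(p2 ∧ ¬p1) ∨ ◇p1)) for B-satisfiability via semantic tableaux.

1. ¬(◇((p2 ∧ ¬p1) ∨ p1) → (◇(p2 ∧ ¬p1) ∨ ◇p1)), w0
2. ◇((p2 ∧ ¬p1) ∨ p1), w0
3. ¬(◇(p2 ∧ ¬p1) ∨ ◇p1), w0
4. ¬◇(p2 ∧ ¬p1), w0
5. ¬◇p1, w0
6. ¬(p2 ∧ ¬p1), w0
7. ¬p1, w0
8. ¬p2, w0
9. (p2 ∧ ¬p1) ∨ p1, w1
10. ¬(p2 ∧ ¬p1), w1
11. ¬p1, w1
12. p2 ∧ ¬p1, w1
13. p2, w1
14. p1, w1
Accessibility: w0Rw0, w0Rw1, w1Rw0, w1Rw1
Branch closes: p1 and ¬p1 both at w1.
Every branch closes; the branch above is one of them.

Unsatisfiable (every branch closes)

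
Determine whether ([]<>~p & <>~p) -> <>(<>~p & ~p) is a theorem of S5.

Yes, valid

Tableau for the negation ~(([]<>~p & <>~p) -> <>(<>~p & ~p)):
1. ~(([]<>~p & <>~p) -> <>(<>~p & ~p)), 0
2. []<>~p & <>~p, 0
3. ~<>(<>~p & ~p), 0
4. []<>~p, 0
5. <>~p, 0
6. ~(<>~p & ~p), 0
7. p, 0
8. ~p, 1
9. ~(<>~p & ~p), 1
10. <>~p, 1
11. ~<>~p, 1
12. p, 1
Accessibility: 0R0, 0R1, 1R0, 1R1
Branch closes: p and ~p both at 1.
Every branch of the negation's tableau closes; the branch above is one of them.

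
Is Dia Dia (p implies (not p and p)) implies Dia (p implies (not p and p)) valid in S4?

Valid in S4

Tableau for the negation not (Dia Dia (p implies (not p and p)) implies Dia (p implies (not p and p))):
1. not (Dia Dia (p implies (not p and p)) implies Dia (p implies (not p and p))), w0
2. Dia Dia (p implies (not p and p)), w0
3. not Dia (p implies (not p and p)), w0
4. not (p implies (not p and p)), w0
5. p, w0
6. not (not p and p), w0
7. Dia (p implies (not p and p)), w1
8. not (p implies (not p and p)), w1
9. p, w1
10. not (not p and p), w1
11. p implies (not p and p), w2
12. not (p implies (not p and p)), w2
13. p, w2
14. not (not p and p), w2
15. not p and p, w2
16. not p, w2
Accessibility: w0Rw0, w0Rw1, w0Rw2, w1Rw1, w1Rw2, w2Rw2
Branch closes: p and not p both at w2.
All branches of the negation close; one closing branch shown above.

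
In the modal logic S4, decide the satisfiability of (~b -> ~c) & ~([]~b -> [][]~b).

1. (~b -> ~c) & ~([]~b -> [][]~b), w0
2. ~b -> ~c, w0   [&-rule on 1]
3. ~([]~b -> [][]~b), w0   [&-rule on 1]
4. []~b, w0   [~->-rule on 3]
5. ~[][]~b, w0   [~->-rule on 3]
6. ~b, w0   [[]-rule on 4 via w0Rw0]
7. ~c, w0   [->-rule on 2 (branches; this branch)]
8. ~[]~b, w1   [~[]-rule on 5: fresh world w1, w0Rw1]
9. ~b, w1   [[]-rule on 4 via w0Rw1]
10. b, w2   [~[]-rule on 8: fresh world w2, w1Rw2]
11. ~b, w2   [[]-rule on 4 via w0Rw2]
Accessibility: w0Rw0, w0Rw1, w0Rw2, w1Rw1, w1Rw2, w2Rw2
Branch closes: b and ~b both at w2.
(One branch shown.) All branches close.

Unsatisfiable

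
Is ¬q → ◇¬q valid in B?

Tableau for the negation ¬(¬q → ◇¬q):
1. ¬(¬q → ◇¬q), u
2. ¬q, u
3. ¬◇¬q, u
4. q, u
Accessibility: uRu
Branch closes: q and ¬q both at u.
Every branch of the negation's tableau closes; the branch above is one of them.

Valid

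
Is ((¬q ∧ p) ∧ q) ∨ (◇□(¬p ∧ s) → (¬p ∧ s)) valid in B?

Tableau for the negation ¬(((¬q ∧ p) ∧ q) ∨ (◇□(¬p ∧ s) → (¬p ∧ s))):
1. ¬(((¬q ∧ p) ∧ q) ∨ (◇□(¬p ∧ s) → (¬p ∧ s))), w0
2. ¬((¬q ∧ p) ∧ q), w0
3. ¬(◇□(¬p ∧ s) → (¬p ∧ s)), w0
4. ◇□(¬p ∧ s), w0
5. ¬(¬p ∧ s), w0
6. ¬(¬q ∧ p), w0
7. ¬s, w0
8. ¬p, w0
9. □(¬p ∧ s), w1
10. ¬p ∧ s, w0
11. s, w0
Accessibility: w0Rw0, w0Rw1, w1Rw0, w1Rw1
Branch closes: s and ¬s both at w0.
All branches of the negation close; one closing branch shown above.

Valid in B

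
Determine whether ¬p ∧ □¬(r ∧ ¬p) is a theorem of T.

Tableau for the negation ¬(¬p ∧ □¬(r ∧ ¬p)):
1. ¬(¬p ∧ □¬(r ∧ ¬p)), 0
2. ¬□¬(r ∧ ¬p), 0
3. r ∧ ¬p, 1
4. r, 1
5. ¬p, 1
Accessibility: 0R0, 0R1, 1R1
The negation has an open branch (countermodel exists).

Not valid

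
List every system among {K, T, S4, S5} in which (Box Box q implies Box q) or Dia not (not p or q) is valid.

T-tableau for the negation not ((Box Box q implies Box q) or Dia not (not p or q)):
1. not ((Box Box q implies Box q) or Dia not (not p or q)), w0
2. not (Box Box q implies Box q), w0
3. not Dia not (not p or q), w0
4. Box Box q, w0
5. not Box q, w0
6. not p or q, w0
7. Box q, w0
8. q, w0
9. not q, w1
10. not p or q, w1
11. Box q, w1
12. q, w1
Accessibility: w0Rw0, w0Rw1, w1Rw1
Branch closes: q and not q both at w1.
Every branch closes (one shown): valid in T, hence also in S4, S5 (every theorem of T is a theorem of S4 and S5).
K-tableau for the negation not ((Box Box q implies Box q) or Dia not (not p or q)):
1. not ((Box Box q implies Box q) or Dia not (not p or q)), w0
2. not (Box Box q implies Box q), w0
3. not Dia not (not p or q), w0
4. Box Box q, w0
5. not Box q, w0
6. not q, w1
7. not p or q, w1
8. Box q, w1
9. not p, w1
Accessibility: w0Rw1
Complete open branch: countermodel on a K-frame, so not valid in K.

T, S4, S5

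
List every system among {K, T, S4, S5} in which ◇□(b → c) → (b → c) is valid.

S5-tableau for the negation ¬(◇□(b → c) → (b → c)):
1. ¬(◇□(b → c) → (b → c)), 0
2. ◇□(b → c), 0
3. ¬(b → c), 0
4. b, 0
5. ¬c, 0
6. □(b → c), 1
7. b → c, 0
8. b → c, 1
9. c, 0
Accessibility: 0R0, 0R1, 1R0, 1R1
Branch closes: c and ¬c both at 0.
Every branch closes (one shown): valid in S5.
S4-tableau for the negation ¬(◇□(b → c) → (b → c)):
1. ¬(◇□(b → c) → (b → c)), 0
2. ◇□(b → c), 0
3. ¬(b → c), 0
4. b, 0
5. ¬c, 0
6. □(b → c), 1
7. b → c, 1
8. c, 1
Accessibility: 0R0, 0R1, 1R1
Complete open branch: countermodel on an S4-frame, so not valid in S4, nor in K, T (the same frame is also a K-frame and a T-frame).

S5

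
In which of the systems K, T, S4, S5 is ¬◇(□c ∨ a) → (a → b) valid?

T, S4, S5

T-tableau for the negation ¬(¬◇(□c ∨ a) → (a → b)):
1. ¬(¬◇(□c ∨ a) → (a → b)), w0
2. ¬◇(□c ∨ a), w0   [¬→-rule on 1]
3. ¬(a → b), w0   [¬→-rule on 1]
4. a, w0   [¬→-rule on 3]
5. ¬b, w0   [¬→-rule on 3]
6. ¬(□c ∨ a), w0   [¬◇-rule on 2 via w0Rw0]
7. ¬□c, w0   [¬∨-rule on 6]
8. ¬a, w0   [¬∨-rule on 6]
Accessibility: w0Rw0
Branch closes: a and ¬a both at w0.
Every branch closes (one shown): valid in T, hence also in S4, S5 (every theorem of T is a theorem of S4 and S5).
K-tableau for the negation ¬(¬◇(□c ∨ a) → (a → b)):
1. ¬(¬◇(□c ∨ a) → (a → b)), w0
2. ¬◇(□c ∨ a), w0   [¬→-rule on 1]
3. ¬(a → b), w0   [¬→-rule on 1]
4. a, w0   [¬→-rule on 3]
5. ¬b, w0   [¬→-rule on 3]
Complete open branch: countermodel on a K-frame, so not valid in K.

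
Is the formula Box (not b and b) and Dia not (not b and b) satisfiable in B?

No, unsatisfiable

1. Box (not b and b) and Dia not (not b and b), u
2. Box (not b and b), u
3. Dia not (not b and b), u
4. not b and b, u
5. not b, u
6. b, u
Accessibility: uRu
Branch closes: b and not b both at u.
All branches of the tableau close; one closing branch shown above.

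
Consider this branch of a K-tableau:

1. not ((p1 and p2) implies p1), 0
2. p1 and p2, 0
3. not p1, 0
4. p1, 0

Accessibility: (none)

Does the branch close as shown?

Yes, closed

Both p1 and not p1 appear at 0.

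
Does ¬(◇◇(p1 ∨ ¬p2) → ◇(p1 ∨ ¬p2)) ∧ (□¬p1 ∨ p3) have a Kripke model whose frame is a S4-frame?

1. ¬(◇◇(p1 ∨ ¬p2) → ◇(p1 ∨ ¬p2)) ∧ (□¬p1 ∨ p3), 0
2. ¬(◇◇(p1 ∨ ¬p2) → ◇(p1 ∨ ¬p2)), 0
3. □¬p1 ∨ p3, 0
4. ◇◇(p1 ∨ ¬p2), 0
5. ¬◇(p1 ∨ ¬p2), 0
6. ¬(p1 ∨ ¬p2), 0
7. ¬p1, 0
8. p2, 0
9. p3, 0
10. ◇(p1 ∨ ¬p2), 1
11. ¬(p1 ∨ ¬p2), 1
12. ¬p1, 1
13. p2, 1
14. p1 ∨ ¬p2, 2
15. ¬(p1 ∨ ¬p2), 2
16. ¬p1, 2
17. p2, 2
18. ¬p2, 2
Accessibility: 0R0, 0R1, 0R2, 1R1, 1R2, 2R2
Branch closes: p2 and ¬p2 both at 2.
All branches of the tableau close; one closing branch shown above.

No, unsatisfiable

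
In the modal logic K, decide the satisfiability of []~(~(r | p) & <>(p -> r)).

1. []~(~(r | p) & <>(p -> r)), 0

Yes, satisfiable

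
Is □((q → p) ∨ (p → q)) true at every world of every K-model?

Valid in K

Tableau for the negation ¬□((q → p) ∨ (p → q)):
1. ¬□((q → p) ∨ (p → q)), 0
2. ¬((q → p) ∨ (p → q)), 1   [¬□-rule on 1: fresh world 1, 0R1]
3. ¬(q → p), 1   [¬∨-rule on 2]
4. ¬(p → q), 1   [¬∨-rule on 2]
5. q, 1   [¬→-rule on 3]
6. ¬p, 1   [¬→-rule on 3]
7. p, 1   [¬→-rule on 4]
8. ¬q, 1   [¬→-rule on 4]
Accessibility: 0R1
Branch closes: p and ¬p both at 1.
All branches of the negation close; one closing branch shown above.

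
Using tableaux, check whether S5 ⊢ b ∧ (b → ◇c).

Tableau for the negation ¬(b ∧ (b → ◇c)):
1. ¬(b ∧ (b → ◇c)), w0
2. ¬(b → ◇c), w0
3. b, w0
4. ¬◇c, w0
5. ¬c, w0
Accessibility: w0Rw0
The negation has an open branch (countermodel exists).

Invalid (countermodel exists)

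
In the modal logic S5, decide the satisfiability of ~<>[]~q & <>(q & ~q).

1. ~<>[]~q & <>(q & ~q), 0
2. ~<>[]~q, 0
3. <>(q & ~q), 0
4. ~[]~q, 0
5. q & ~q, 1
6. q, 1
7. ~q, 1
Accessibility: 0R0, 0R1, 1R0, 1R1
Branch closes: q and ~q both at 1.
Every branch closes; the branch above is one of them.

Unsatisfiable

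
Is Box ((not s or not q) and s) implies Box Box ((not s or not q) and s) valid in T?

Invalid (countermodel exists)

Tableau for the negation not (Box ((not s or not q) and s) implies Box Box ((not s or not q) and s)):
1. not (Box ((not s or not q) and s) implies Box Box ((not s or not q) and s)), u
2. Box ((not s or not q) and s), u
3. not Box Box ((not s or not q) and s), u
4. (not s or not q) and s, u
5. not s or not q, u
6. s, u
7. not q, u
8. not Box ((not s or not q) and s), v
9. (not s or not q) and s, v
10. not s or not q, v
11. s, v
12. not q, v
13. not ((not s or not q) and s), w
14. not s, w
Accessibility: uRu, uRv, vRv, vRw, wRw
The negation has an open branch (countermodel exists).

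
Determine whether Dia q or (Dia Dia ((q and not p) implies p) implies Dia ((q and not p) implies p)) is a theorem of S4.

Valid

Tableau for the negation not (Dia q or (Dia Dia ((q and not p) implies p) implies Dia ((q and not p) implies p))):
1. not (Dia q or (Dia Dia ((q and not p) implies p) implies Dia ((q and not p) implies p))), w0
2. not Dia q, w0
3. not (Dia Dia ((q and not p) implies p) implies Dia ((q and not p) implies p)), w0
4. Dia Dia ((q and not p) implies p), w0
5. not Dia ((q and not p) implies p), w0
6. not q, w0
7. not ((q and not p) implies p), w0
8. q and not p, w0
9. not p, w0
10. q, w0
Accessibility: w0Rw0
Branch closes: q and not q both at w0.
All branches of the negation close; one closing branch shown above.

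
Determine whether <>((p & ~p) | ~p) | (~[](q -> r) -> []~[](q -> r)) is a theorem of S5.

Yes, valid

Tableau for the negation ~(<>((p & ~p) | ~p) | (~[](q -> r) -> []~[](q -> r))):
1. ~(<>((p & ~p) | ~p) | (~[](q -> r) -> []~[](q -> r))), u
2. ~<>((p & ~p) | ~p), u
3. ~(~[](q -> r) -> []~[](q -> r)), u
4. ~[](q -> r), u
5. ~[]~[](q -> r), u
6. ~((p & ~p) | ~p), u
7. ~(p & ~p), u
8. p, u
9. ~(q -> r), v
10. q, v
11. ~r, v
12. ~((p & ~p) | ~p), v
13. ~(p & ~p), v
14. p, v
15. [](q -> r), w
16. ~((p & ~p) | ~p), w
17. ~(p & ~p), w
18. p, w
19. q -> r, u
20. q -> r, v
21. q -> r, w
22. r, u
23. r, v
Accessibility: uRu, uRv, uRw, vRu, vRv, vRw, wRu, wRv, wRw
Branch closes: r and ~r both at v.
All branches of the negation close; one closing branch shown above.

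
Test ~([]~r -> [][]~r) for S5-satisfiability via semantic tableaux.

1. ~([]~r -> [][]~r), 0
2. []~r, 0   [~->-rule on 1]
3. ~[][]~r, 0   [~->-rule on 1]
4. ~r, 0   [[]-rule on 2 via 0R0]
5. ~[]~r, 1   [~[]-rule on 3: fresh world 1, 0R1]
6. ~r, 1   [[]-rule on 2 via 0R1]
7. r, 2   [~[]-rule on 5: fresh world 2, 1R2]
8. ~r, 2   [[]-rule on 2 via 0R2]
Accessibility: 0R0, 0R1, 0R2, 1R0, 1R1, 1R2, 2R0, 2R1, 2R2
Branch closes: r and ~r both at 2.
All branches of the tableau close; one closing branch shown above.

Unsatisfiable (every branch closes)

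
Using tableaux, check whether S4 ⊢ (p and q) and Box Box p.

Tableau for the negation not ((p and q) and Box Box p):
1. not ((p and q) and Box Box p), 0
2. not Box Box p, 0   [neg-and-rule on 1 (branches; this branch)]
3. not Box p, 1   [neg-Box-rule on 2: fresh world 1, 0R1]
4. not p, 2   [neg-Box-rule on 3: fresh world 2, 1R2]
Accessibility: 0R0, 0R1, 0R2, 1R1, 1R2, 2R2
The negation has an open branch (countermodel exists).

Not valid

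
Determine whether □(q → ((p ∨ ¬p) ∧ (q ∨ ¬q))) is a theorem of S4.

Valid in S4

Tableau for the negation ¬□(q → ((p ∨ ¬p) ∧ (q ∨ ¬q))):
1. ¬□(q → ((p ∨ ¬p) ∧ (q ∨ ¬q))), 0
2. ¬(q → ((p ∨ ¬p) ∧ (q ∨ ¬q))), 1   [¬□-rule on 1: fresh world 1, 0R1]
3. q, 1   [¬→-rule on 2]
4. ¬((p ∨ ¬p) ∧ (q ∨ ¬q)), 1   [¬→-rule on 2]
5. ¬(q ∨ ¬q), 1   [¬∧-rule on 4 (branches; this branch)]
6. ¬q, 1   [¬∨-rule on 5]
Accessibility: 0R0, 0R1, 1R1
Branch closes: q and ¬q both at 1.
All branches of the negation close; one closing branch shown above.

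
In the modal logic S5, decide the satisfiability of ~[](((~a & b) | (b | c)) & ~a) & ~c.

Yes, satisfiable

1. ~[](((~a & b) | (b | c)) & ~a) & ~c, u
2. ~[](((~a & b) | (b | c)) & ~a), u
3. ~c, u
4. ~(((~a & b) | (b | c)) & ~a), v
5. a, v
Accessibility: uRu, uRv, vRu, vRv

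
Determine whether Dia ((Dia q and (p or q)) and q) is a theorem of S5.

Tableau for the negation not Dia ((Dia q and (p or q)) and q):
1. not Dia ((Dia q and (p or q)) and q), u
2. not ((Dia q and (p or q)) and q), u   [neg-Dia-rule on 1 via uRu]
3. not q, u   [neg-and-rule on 2 (branches; this branch)]
Accessibility: uRu
The negation has an open branch (countermodel exists).

No, not valid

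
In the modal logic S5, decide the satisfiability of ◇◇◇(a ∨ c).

Satisfiable

1. ◇◇◇(a ∨ c), 0
2. ◇◇(a ∨ c), 1
3. ◇(a ∨ c), 2
4. a ∨ c, 3
5. c, 3
Accessibility: 0R0, 0R1, 0R2, 0R3, 1R0, 1R1, 1R2, 1R3, 2R0, 2R1, 2R2, 2R3, 3R0, 3R1, 3R2, 3R3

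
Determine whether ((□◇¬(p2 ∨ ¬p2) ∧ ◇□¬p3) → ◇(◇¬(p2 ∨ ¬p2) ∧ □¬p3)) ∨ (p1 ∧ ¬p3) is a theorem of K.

Valid

Tableau for the negation ¬(((□◇¬(p2 ∨ ¬p2) ∧ ◇□¬p3) → ◇(◇¬(p2 ∨ ¬p2) ∧ □¬p3)) ∨ (p1 ∧ ¬p3)):
1. ¬(((□◇¬(p2 ∨ ¬p2) ∧ ◇□¬p3) → ◇(◇¬(p2 ∨ ¬p2) ∧ □¬p3)) ∨ (p1 ∧ ¬p3)), u
2. ¬((□◇¬(p2 ∨ ¬p2) ∧ ◇□¬p3) → ◇(◇¬(p2 ∨ ¬p2) ∧ □¬p3)), u
3. ¬(p1 ∧ ¬p3), u
4. □◇¬(p2 ∨ ¬p2) ∧ ◇□¬p3, u
5. ¬◇(◇¬(p2 ∨ ¬p2) ∧ □¬p3), u
6. □◇¬(p2 ∨ ¬p2), u
7. ◇□¬p3, u
8. p3, u
9. □¬p3, v
10. ¬(◇¬(p2 ∨ ¬p2) ∧ □¬p3), v
11. ◇¬(p2 ∨ ¬p2), v
12. ¬□¬p3, v
13. ¬(p2 ∨ ¬p2), w
14. ¬p2, w
15. p2, w
Accessibility: uRv, vRw
Branch closes: p2 and ¬p2 both at w.
Every branch of the negation's tableau closes; the branch above is one of them.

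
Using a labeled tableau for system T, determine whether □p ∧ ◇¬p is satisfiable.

1. □p ∧ ◇¬p, u
2. □p, u
3. ◇¬p, u
4. p, u
5. ¬p, v
6. p, v
Accessibility: uRu, uRv, vRv
Branch closes: p and ¬p both at v.
(One branch shown.) All branches close.

Unsatisfiable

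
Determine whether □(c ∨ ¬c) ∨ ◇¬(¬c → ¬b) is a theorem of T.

Tableau for the negation ¬(□(c ∨ ¬c) ∨ ◇¬(¬c → ¬b)):
1. ¬(□(c ∨ ¬c) ∨ ◇¬(¬c → ¬b)), w0
2. ¬□(c ∨ ¬c), w0
3. ¬◇¬(¬c → ¬b), w0
4. ¬c → ¬b, w0
5. ¬b, w0
6. ¬(c ∨ ¬c), w1
7. ¬c, w1
8. c, w1
Accessibility: w0Rw0, w0Rw1, w1Rw1
Branch closes: c and ¬c both at w1.
Every branch of the negation's tableau closes; the branch above is one of them.

Valid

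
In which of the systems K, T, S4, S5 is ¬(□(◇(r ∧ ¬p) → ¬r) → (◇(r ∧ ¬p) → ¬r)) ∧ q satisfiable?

K

K-tableau for the formula:
1. ¬(□(◇(r ∧ ¬p) → ¬r) → (◇(r ∧ ¬p) → ¬r)) ∧ q, w0
2. ¬(□(◇(r ∧ ¬p) → ¬r) → (◇(r ∧ ¬p) → ¬r)), w0
3. q, w0
4. □(◇(r ∧ ¬p) → ¬r), w0
5. ¬(◇(r ∧ ¬p) → ¬r), w0
6. ◇(r ∧ ¬p), w0
7. r, w0
8. r ∧ ¬p, w1
9. r, w1
10. ¬p, w1
11. ◇(r ∧ ¬p) → ¬r, w1
12. ¬◇(r ∧ ¬p), w1
Accessibility: w0Rw1
Complete open branch: satisfiable in K.
T-tableau for the formula:
1. ¬(□(◇(r ∧ ¬p) → ¬r) → (◇(r ∧ ¬p) → ¬r)) ∧ q, w0
2. ¬(□(◇(r ∧ ¬p) → ¬r) → (◇(r ∧ ¬p) → ¬r)), w0
3. q, w0
4. □(◇(r ∧ ¬p) → ¬r), w0
5. ¬(◇(r ∧ ¬p) → ¬r), w0
6. ◇(r ∧ ¬p), w0
7. r, w0
8. ◇(r ∧ ¬p) → ¬r, w0
9. ¬◇(r ∧ ¬p), w0
10. ¬(r ∧ ¬p), w0
11. p, w0
12. r ∧ ¬p, w1
13. r, w1
14. ¬p, w1
15. ◇(r ∧ ¬p) → ¬r, w1
16. ¬(r ∧ ¬p), w1
17. ¬◇(r ∧ ¬p), w1
18. p, w1
Accessibility: w0Rw0, w0Rw1, w1Rw1
Branch closes: p and ¬p both at w1.
Every branch closes (one shown): unsatisfiable in T, hence also in S4, S5 (every S4/S5-frame is a T-frame).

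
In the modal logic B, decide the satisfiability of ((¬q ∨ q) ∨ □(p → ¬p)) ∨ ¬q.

Satisfiable

1. ((¬q ∨ q) ∨ □(p → ¬p)) ∨ ¬q, u
2. ¬q, u
Accessibility: uRu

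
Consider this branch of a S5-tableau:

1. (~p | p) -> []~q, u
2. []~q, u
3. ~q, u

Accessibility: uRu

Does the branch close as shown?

There is no literal clash: for every atom and world, at most one sign appears.

No, open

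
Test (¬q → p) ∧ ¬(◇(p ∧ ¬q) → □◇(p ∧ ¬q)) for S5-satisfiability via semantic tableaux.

1. (¬q → p) ∧ ¬(◇(p ∧ ¬q) → □◇(p ∧ ¬q)), u
2. ¬q → p, u
3. ¬(◇(p ∧ ¬q) → □◇(p ∧ ¬q)), u
4. ◇(p ∧ ¬q), u
5. ¬□◇(p ∧ ¬q), u
6. p, u
7. p ∧ ¬q, v
8. p, v
9. ¬q, v
10. ¬◇(p ∧ ¬q), w
11. ¬(p ∧ ¬q), u
12. ¬(p ∧ ¬q), v
13. ¬(p ∧ ¬q), w
14. q, u
15. q, v
Accessibility: uRu, uRv, uRw, vRu, vRv, vRw, wRu, wRv, wRw
Branch closes: q and ¬q both at v.
(One branch shown.) All branches close.

Unsatisfiable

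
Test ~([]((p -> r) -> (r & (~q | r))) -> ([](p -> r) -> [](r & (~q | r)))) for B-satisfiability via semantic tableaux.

1. ~([]((p -> r) -> (r & (~q | r))) -> ([](p -> r) -> [](r & (~q | r)))), 0
2. []((p -> r) -> (r & (~q | r))), 0
3. ~([](p -> r) -> [](r & (~q | r))), 0
4. [](p -> r), 0
5. ~[](r & (~q | r)), 0
6. (p -> r) -> (r & (~q | r)), 0
7. p -> r, 0
8. r & (~q | r), 0
9. r, 0
10. ~q | r, 0
11. ~(r & (~q | r)), 1
12. (p -> r) -> (r & (~q | r)), 1
13. p -> r, 1
14. ~(~q | r), 1
15. q, 1
16. ~r, 1
17. ~(p -> r), 1
18. p, 1
19. r, 1
Accessibility: 0R0, 0R1, 1R0, 1R1
Branch closes: r and ~r both at 1.
All branches of the tableau close; one closing branch shown above.

Unsatisfiable (every branch closes)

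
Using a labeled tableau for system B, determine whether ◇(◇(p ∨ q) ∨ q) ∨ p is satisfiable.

1. ◇(◇(p ∨ q) ∨ q) ∨ p, w0
2. p, w0
Accessibility: w0Rw0

Satisfiable (open branch found)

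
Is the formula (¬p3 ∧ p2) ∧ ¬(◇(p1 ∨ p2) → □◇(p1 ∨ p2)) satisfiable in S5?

1. (¬p3 ∧ p2) ∧ ¬(◇(p1 ∨ p2) → □◇(p1 ∨ p2)), 0
2. ¬p3 ∧ p2, 0
3. ¬(◇(p1 ∨ p2) → □◇(p1 ∨ p2)), 0
4. ¬p3, 0
5. p2, 0
6. ◇(p1 ∨ p2), 0
7. ¬□◇(p1 ∨ p2), 0
8. p1 ∨ p2, 1
9. p2, 1
10. ¬◇(p1 ∨ p2), 2
11. ¬(p1 ∨ p2), 0
12. ¬p1, 0
13. ¬p2, 0
Accessibility: 0R0, 0R1, 0R2, 1R0, 1R1, 1R2, 2R0, 2R1, 2R2
Branch closes: p2 and ¬p2 both at 0.
All branches of the tableau close; one closing branch shown above.

Unsatisfiable (every branch closes)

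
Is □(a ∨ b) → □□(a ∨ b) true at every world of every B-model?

Tableau for the negation ¬(□(a ∨ b) → □□(a ∨ b)):
1. ¬(□(a ∨ b) → □□(a ∨ b)), u
2. □(a ∨ b), u
3. ¬□□(a ∨ b), u
4. a ∨ b, u
5. b, u
6. ¬□(a ∨ b), v
7. a ∨ b, v
8. b, v
9. ¬(a ∨ b), w
10. ¬a, w
11. ¬b, w
Accessibility: uRu, uRv, vRu, vRv, vRw, wRv, wRw
The negation has an open branch (countermodel exists).

Invalid (countermodel exists)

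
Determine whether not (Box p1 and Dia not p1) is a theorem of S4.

Valid in S4

Tableau for the negation Box p1 and Dia not p1:
1. Box p1 and Dia not p1, 0
2. Box p1, 0
3. Dia not p1, 0
4. p1, 0
5. not p1, 1
6. p1, 1
Accessibility: 0R0, 0R1, 1R1
Branch closes: p1 and not p1 both at 1.
All branches of the negation close; one closing branch shown above.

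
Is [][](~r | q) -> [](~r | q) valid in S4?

Tableau for the negation ~([][](~r | q) -> [](~r | q)):
1. ~([][](~r | q) -> [](~r | q)), u
2. [][](~r | q), u   [~->-rule on 1]
3. ~[](~r | q), u   [~->-rule on 1]
4. [](~r | q), u   [[]-rule on 2 via uRu]
5. ~r | q, u   [[]-rule on 4 via uRu]
6. q, u   [|-rule on 5 (branches; this branch)]
7. ~(~r | q), v   [~[]-rule on 3: fresh world v, uRv]
8. r, v   [~|-rule on 7]
9. ~q, v   [~|-rule on 7]
10. [](~r | q), v   [[]-rule on 2 via uRv]
11. ~r | q, v   [[]-rule on 4 via uRv]
12. q, v   [|-rule on 11 (branches; this branch)]
Accessibility: uRu, uRv, vRv
Branch closes: q and ~q both at v.
All branches of the negation close; one closing branch shown above.

Valid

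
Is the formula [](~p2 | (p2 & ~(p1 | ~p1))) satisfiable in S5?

Satisfiable (open branch found)

1. [](~p2 | (p2 & ~(p1 | ~p1))), 0
2. ~p2 | (p2 & ~(p1 | ~p1)), 0   [[]-rule on 1 via 0R0]
3. ~p2, 0   [|-rule on 2 (branches; this branch)]
Accessibility: 0R0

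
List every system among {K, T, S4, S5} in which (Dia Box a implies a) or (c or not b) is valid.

S5-tableau for the negation not ((Dia Box a implies a) or (c or not b)):
1. not ((Dia Box a implies a) or (c or not b)), w0
2. not (Dia Box a implies a), w0
3. not (c or not b), w0
4. Dia Box a, w0
5. not a, w0
6. not c, w0
7. b, w0
8. Box a, w1
9. a, w0
Accessibility: w0Rw0, w0Rw1, w1Rw0, w1Rw1
Branch closes: a and not a both at w0.
Every branch closes (one shown): valid in S5.
S4-tableau for the negation not ((Dia Box a implies a) or (c or not b)):
1. not ((Dia Box a implies a) or (c or not b)), w0
2. not (Dia Box a implies a), w0
3. not (c or not b), w0
4. Dia Box a, w0
5. not a, w0
6. not c, w0
7. b, w0
8. Box a, w1
9. a, w1
Accessibility: w0Rw0, w0Rw1, w1Rw1
Complete open branch: countermodel on an S4-frame, so not valid in S4, nor in K, T (the same frame is also a K-frame and a T-frame).

S5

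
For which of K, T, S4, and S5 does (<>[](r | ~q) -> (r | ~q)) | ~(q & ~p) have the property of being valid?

S5

S5-tableau for the negation ~((<>[](r | ~q) -> (r | ~q)) | ~(q & ~p)):
1. ~((<>[](r | ~q) -> (r | ~q)) | ~(q & ~p)), w0
2. ~(<>[](r | ~q) -> (r | ~q)), w0
3. q & ~p, w0
4. <>[](r | ~q), w0
5. ~(r | ~q), w0
6. q, w0
7. ~p, w0
8. ~r, w0
9. [](r | ~q), w1
10. r | ~q, w0
11. r | ~q, w1
12. ~q, w0
Accessibility: w0Rw0, w0Rw1, w1Rw0, w1Rw1
Branch closes: q and ~q both at w0.
Every branch closes (one shown): valid in S5.
S4-tableau for the negation ~((<>[](r | ~q) -> (r | ~q)) | ~(q & ~p)):
1. ~((<>[](r | ~q) -> (r | ~q)) | ~(q & ~p)), w0
2. ~(<>[](r | ~q) -> (r | ~q)), w0
3. q & ~p, w0
4. <>[](r | ~q), w0
5. ~(r | ~q), w0
6. q, w0
7. ~p, w0
8. ~r, w0
9. [](r | ~q), w1
10. r | ~q, w1
11. ~q, w1
Accessibility: w0Rw0, w0Rw1, w1Rw1
Complete open branch: countermodel on an S4-frame, so not valid in S4, nor in K, T (the same frame is also a K-frame and a T-frame).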